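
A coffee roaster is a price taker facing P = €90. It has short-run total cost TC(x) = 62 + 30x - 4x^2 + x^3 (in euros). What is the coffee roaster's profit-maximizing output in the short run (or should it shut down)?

From TC, MC = TC'(x) = 30 - 8x + 3x^2 and AVC = VC/x = 30 - 4x + x^2.
AVC is minimized where dAVC/dx = -4 + 2x = 0, at x = 2; min AVC = 30 - 4·2 + 2^2 = €26.
P = €90 exceeds min AVC = €26, so the firm stays open.
Set P = MC: 90 = 30 - 8x + 3x^2 → -60 - 8x + 3x^2 = 0. The roots are x = -10/3 and x = 6; the profit-maximizing output is on the rising part of MC, so x* = 6.
Check: AVC at x = 6 is €42 ≤ P, so revenue covers variable cost.
Profit = P·x − TC = 90·6 − 314 = €226.

Produce at x = 6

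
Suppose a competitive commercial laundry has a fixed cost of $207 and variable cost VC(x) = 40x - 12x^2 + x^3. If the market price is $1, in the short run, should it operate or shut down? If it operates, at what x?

From TC, MC = TC'(x) = 40 - 24x + 3x^2 and AVC = VC/x = 40 - 12x + x^2.
AVC hits its minimum where MC = AVC, at x = 6, giving min AVC = 40 - 12·6 + 6^2 = $4.
P = $1 lies below min AVC = $4; no output level covers variable cost.
Best response: produce nothing and absorb the $207 fixed cost.

Shut down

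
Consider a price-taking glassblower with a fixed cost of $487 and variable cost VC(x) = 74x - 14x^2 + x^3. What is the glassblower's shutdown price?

The firm shuts down when price falls below the minimum of average variable cost. AVC = VC/x = 74 - 14x + x^2.
dAVC/dx = -14 + 2x = 0 gives x = 7. min AVC = 74 - 14·7 + 7^2 = 25.
For P < $25 the firm produces nothing.

$25 per unit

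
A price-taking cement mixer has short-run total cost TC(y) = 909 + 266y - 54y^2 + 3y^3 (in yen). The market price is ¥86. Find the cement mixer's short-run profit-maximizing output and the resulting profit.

AVC = 266 - 54y + 3y^2 has its minimum ¥23 at y = 9; price ¥86 clears that bar, so the firm operates.
MC = 266 - 108y + 9y^2. Setting P = MC and taking the root on the rising branch gives y* = 10.
TR = 86·10 = 860. TC = 909 + 260 = 1169. Profit = 860 − 1169 = -¥309.
Shutting down would mean losing the fixed cost of ¥909, so operating at a loss of ¥309 is better by ¥600.

Profit = -¥309 at y = 10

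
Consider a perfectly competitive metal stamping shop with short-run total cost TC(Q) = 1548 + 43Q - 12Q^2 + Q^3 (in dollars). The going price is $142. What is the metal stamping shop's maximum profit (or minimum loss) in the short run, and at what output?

Profit = -$338 at Q = 11

AVC = 43 - 12Q + Q^2; min AVC = $7 at Q = 6. Since P = $142 ≥ min AVC, the firm produces.
MC = 43 - 24Q + 3Q^2. Setting P = MC and taking the root on the rising branch gives Q* = 11.
TR = 142·11 = 1562. TC = 1548 + 352 = 1900. Profit = 1562 − 1900 = -$338.
Shutting down would mean losing the fixed cost of $1548, so operating at a loss of $338 is better by $1210.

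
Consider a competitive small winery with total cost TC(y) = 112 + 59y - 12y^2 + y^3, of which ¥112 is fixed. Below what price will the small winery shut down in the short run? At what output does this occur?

The firm shuts down when price falls below the minimum of average variable cost. AVC = VC/y = 59 - 12y + y^2.
At the minimum of AVC, MC = AVC. MC = 59 - 24y + 3y^2; setting MC = AVC gives 2y^2 - 12y = 0, so y = 6. min AVC = 23.
For P < ¥23 the firm produces nothing.

¥23 per unit, at y = 6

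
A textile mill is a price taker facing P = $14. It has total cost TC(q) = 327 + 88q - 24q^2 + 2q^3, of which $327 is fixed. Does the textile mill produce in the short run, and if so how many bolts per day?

Strip out fixed cost: VC = 88q - 24q^2 + 2q^3. Then AVC = 88 - 24q + 2q^2 and MC = 88 - 48q + 6q^2.
AVC hits its minimum where MC = AVC, at q = 6, giving min AVC = 88 - 24·6 + 2·6^2 = $16.
P = $14 lies below min AVC = $16; no output level covers variable cost.
Shutting down limits the loss to fixed cost, $327.

Shut down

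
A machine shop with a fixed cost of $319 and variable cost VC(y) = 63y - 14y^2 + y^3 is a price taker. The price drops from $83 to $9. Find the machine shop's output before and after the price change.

MC = 63 - 28y + 3y^2; the shutdown threshold is min AVC = $14 (at y = 7).
With P = $83 above the shutdown price, P = MC gives y = 10.
At P = $9 < min AVC = $14, price no longer covers variable cost at any output, so the firm shuts down: y = 0.

Output falls from 10 to 0 (the firm shuts down)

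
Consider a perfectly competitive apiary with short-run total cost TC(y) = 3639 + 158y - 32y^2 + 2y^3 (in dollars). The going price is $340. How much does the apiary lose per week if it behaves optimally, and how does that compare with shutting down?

Profit = -$259 at y = 13

AVC = 158 - 32y + 2y^2; min AVC = $30 at y = 8. Since P = $340 ≥ min AVC, the firm produces.
With MC = 158 - 64y + 6y^2, P = MC on the upward-sloping part at y* = 13.
TR = 340·13 = 4420. TC = 3639 + 1040 = 4679. Profit = 4420 − 4679 = -$259.
That loss of $259 beats the $3639 the firm would lose by shutting down; producing recovers $3380 of fixed cost.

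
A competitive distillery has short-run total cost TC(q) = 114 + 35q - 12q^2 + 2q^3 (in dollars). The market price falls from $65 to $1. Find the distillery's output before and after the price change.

Output falls from 5 to 0 (the firm shuts down)

AVC = 35 - 12q + 2q^2, minimized at q = 3 where min AVC = $17. MC = 35 - 24q + 6q^2.
At P = $65 ≥ min AVC, set P = MC on the rising branch: q = 5.
At P = $1 < min AVC = $17, price no longer covers variable cost at any output, so the firm shuts down: q = 0.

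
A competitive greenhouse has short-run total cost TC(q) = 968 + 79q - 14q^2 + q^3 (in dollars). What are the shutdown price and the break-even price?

Shutdown price = $30; break-even price = $134

Shutdown price = min AVC. AVC = 79 - 14q + q^2, with vertex at q = 7 and minimum $30.
ATC = 968/q + 79 - 14q + q^2. Setting dATC/dq = −968/q^2 − 14 + 2q = 0 gives q = 11 (since 2·11^3 − 14·11^2 = 968).
min ATC = 968/11 + 79 − 14·11 + 11^2 = $134. That is the break-even price.
Between these two prices the firm operates at a loss; above $134 it earns a profit.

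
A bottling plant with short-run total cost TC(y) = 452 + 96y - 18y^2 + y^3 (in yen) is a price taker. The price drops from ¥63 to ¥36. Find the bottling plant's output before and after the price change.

MC = 96 - 36y + 3y^2; the shutdown threshold is min AVC = ¥15 (at y = 9).
With P = ¥63 above the shutdown price, P = MC gives y = 11.
At P = ¥36 ≥ min AVC, set P = MC: y = 10. The firm stays open but cuts output.

Output falls from 11 to 10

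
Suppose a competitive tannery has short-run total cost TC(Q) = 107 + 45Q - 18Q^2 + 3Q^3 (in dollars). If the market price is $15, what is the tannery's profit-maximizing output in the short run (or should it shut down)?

From TC, MC = TC'(Q) = 45 - 36Q + 9Q^2 and AVC = VC/Q = 45 - 18Q + 3Q^2.
AVC is minimized where dAVC/dQ = -18 + 6Q = 0, at Q = 3; min AVC = 45 - 18·3 + 3·3^2 = $18.
Since P = $15 < min AVC = $18, price fails to cover variable cost at any output.
Best response: produce nothing and absorb the $107 fixed cost.

Shut down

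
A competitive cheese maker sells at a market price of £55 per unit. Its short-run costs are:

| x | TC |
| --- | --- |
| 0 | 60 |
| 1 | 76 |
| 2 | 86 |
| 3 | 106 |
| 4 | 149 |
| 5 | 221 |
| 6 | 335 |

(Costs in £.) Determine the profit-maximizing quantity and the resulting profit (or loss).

Profit at each row (π = 55x − TC): x=0: -60; x=1: -21; x=2: 24; x=3: 59; x=4: 71; x=5: 54; x=6: -5.
Profit is maximized at x = 4. AVC there is 89/4 = £22.25 ≤ P, so producing beats shutting down (which would give -£60).

x = 4; profit = £71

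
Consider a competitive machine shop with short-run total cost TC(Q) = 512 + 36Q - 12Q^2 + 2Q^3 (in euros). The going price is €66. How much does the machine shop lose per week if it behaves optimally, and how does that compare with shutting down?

Profit = -€312 at Q = 5

AVC = 36 - 12Q + 2Q^2 has its minimum €18 at Q = 3; price €66 clears that bar, so the firm operates.
MC = 36 - 24Q + 6Q^2. Setting P = MC and taking the root on the rising branch gives Q* = 5.
TR = 66·5 = 330. TC = 512 + 130 = 642. Profit = 330 − 642 = -€312.
By producing, the firm covers all variable cost plus €200 of fixed cost; shutting down would lose the full €512.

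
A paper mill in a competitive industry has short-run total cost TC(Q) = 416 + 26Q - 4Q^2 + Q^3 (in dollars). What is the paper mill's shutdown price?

$22 per unit

Short-run supply begins at min AVC. From VC = 26Q - 4Q^2 + Q^3, AVC = 26 - 4Q + Q^2.
At the minimum of AVC, MC = AVC. MC = 26 - 8Q + 3Q^2; setting MC = AVC gives 2Q^2 - 4Q = 0, so Q = 2. min AVC = 22.
The firm shuts down for any P below $22.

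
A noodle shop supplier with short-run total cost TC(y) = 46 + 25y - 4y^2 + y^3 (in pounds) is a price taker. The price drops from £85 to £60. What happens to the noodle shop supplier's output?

Output falls from 6 to 5

MC = 25 - 8y + 3y^2; the shutdown threshold is min AVC = £21 (at y = 2).
With P = £85 above the shutdown price, P = MC gives y = 6.
At P = £60 ≥ min AVC, set P = MC: y = 5. The firm stays open but cuts output.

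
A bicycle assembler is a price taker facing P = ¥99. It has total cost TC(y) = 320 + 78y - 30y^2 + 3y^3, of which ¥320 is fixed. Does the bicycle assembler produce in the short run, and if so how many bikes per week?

From TC, MC = TC'(y) = 78 - 60y + 9y^2 and AVC = VC/y = 78 - 30y + 3y^2.
AVC is minimized where dAVC/dy = -30 + 6y = 0, at y = 5; min AVC = 78 - 30·5 + 3·5^2 = ¥3.
Since P = ¥99 ≥ min AVC = ¥3, price covers variable cost and the firm should produce.
Solving P = MC: -21 - 60y + 9y^2 = 0 ⇒ y = -1/3 or 7. On the upward-sloping branch, y* = 7.
Check: AVC at y = 7 is ¥15 ≤ P, so revenue covers variable cost.
Profit = P·y − TC = 99·7 − 425 = ¥268.

Produce at y = 7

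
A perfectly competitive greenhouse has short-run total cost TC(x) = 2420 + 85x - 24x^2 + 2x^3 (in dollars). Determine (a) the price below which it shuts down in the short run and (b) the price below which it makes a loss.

Shutdown price = min AVC. AVC = 85 - 24x + 2x^2, with vertex at x = 6 and minimum $13.
ATC = 2420/x + 85 - 24x + 2x^2. Setting dATC/dx = −2420/x^2 − 24 + 4x = 0 gives x = 11 (since 4·11^3 − 24·11^2 = 2420).
min ATC = 2420/11 + 85 − 24·11 + 2·11^2 = $283. That is the break-even price.
Between these two prices the firm operates at a loss; above $283 it earns a profit.

Shutdown price = $13; break-even price = $283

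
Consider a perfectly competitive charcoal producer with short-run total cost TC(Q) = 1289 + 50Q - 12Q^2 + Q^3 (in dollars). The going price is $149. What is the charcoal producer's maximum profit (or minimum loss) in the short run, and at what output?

AVC = 50 - 12Q + Q^2 has its minimum $14 at Q = 6; price $149 clears that bar, so the firm operates.
With MC = 50 - 24Q + 3Q^2, P = MC on the upward-sloping part at Q* = 11.
TR = 149·11 = 1639. TC = 1289 + 429 = 1718. Profit = 1639 − 1718 = -$79.
That loss of $79 beats the $1289 the firm would lose by shutting down; producing recovers $1210 of fixed cost.

Profit = -$79 at Q = 11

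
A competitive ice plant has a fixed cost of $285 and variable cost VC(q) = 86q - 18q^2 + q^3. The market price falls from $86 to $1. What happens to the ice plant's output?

Output falls from 12 to 0 (the firm shuts down)

AVC = 86 - 18q + q^2, minimized at q = 9 where min AVC = $5. MC = 86 - 36q + 3q^2.
At P = $86 ≥ min AVC, set P = MC on the rising branch: q = 12.
At P = $1 < min AVC = $5, price no longer covers variable cost at any output, so the firm shuts down: q = 0.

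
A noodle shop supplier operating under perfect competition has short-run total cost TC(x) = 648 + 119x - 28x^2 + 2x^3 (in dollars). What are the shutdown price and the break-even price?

Shutdown price = $21; break-even price = $101

Shutdown price = min AVC. AVC = 119 - 28x + 2x^2, with vertex at x = 7 and minimum $21.
ATC = 648/x + 119 - 28x + 2x^2. Setting dATC/dx = −648/x^2 − 28 + 4x = 0 gives x = 9 (since 4·9^3 − 28·9^2 = 648).
min ATC = 648/9 + 119 − 28·9 + 2·9^2 = $101. That is the break-even price.
For $21 ≤ P < $101 the firm produces at a loss; below $21 it shuts down.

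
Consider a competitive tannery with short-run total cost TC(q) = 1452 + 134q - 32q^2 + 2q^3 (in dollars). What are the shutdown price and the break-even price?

Shutdown price = $6; break-even price = $156

Shutdown price = min AVC. AVC = 134 - 32q + 2q^2, with vertex at q = 8 and minimum $6.
ATC = 1452/q + 134 - 32q + 2q^2. Setting dATC/dq = −1452/q^2 − 32 + 4q = 0 gives q = 11 (since 4·11^3 − 32·11^2 = 1452).
min ATC = 1452/11 + 134 − 32·11 + 2·11^2 = $156. That is the break-even price.
For $6 ≤ P < $156 the firm produces at a loss; below $6 it shuts down.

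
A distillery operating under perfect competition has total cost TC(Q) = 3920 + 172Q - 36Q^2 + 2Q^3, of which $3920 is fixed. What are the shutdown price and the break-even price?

Shutdown price = $10; break-even price = $340

Shutdown price = min AVC. AVC = 172 - 36Q + 2Q^2, with vertex at Q = 9 and minimum $10.
ATC = 3920/Q + 172 - 36Q + 2Q^2. Setting dATC/dQ = −3920/Q^2 − 36 + 4Q = 0 gives Q = 14 (since 4·14^3 − 36·14^2 = 3920).
min ATC = 3920/14 + 172 − 36·14 + 2·14^2 = $340. That is the break-even price.
For $10 ≤ P < $340 the firm produces at a loss; below $10 it shuts down.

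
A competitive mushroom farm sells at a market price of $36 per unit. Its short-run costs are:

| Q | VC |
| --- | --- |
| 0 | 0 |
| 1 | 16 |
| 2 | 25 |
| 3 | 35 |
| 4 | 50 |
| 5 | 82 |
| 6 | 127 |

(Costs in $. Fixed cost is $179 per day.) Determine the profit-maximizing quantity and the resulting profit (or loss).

Q = 5; profit = -$81

Compute π = P·Q − TC at each output: Q=0: -179; Q=1: -159; Q=2: -132; Q=3: -106; Q=4: -85; Q=5: -81; Q=6: -90.
Profit is maximized at Q = 5. AVC there is 82/5 = $16.40 ≤ P, so producing beats shutting down (which would give -$179).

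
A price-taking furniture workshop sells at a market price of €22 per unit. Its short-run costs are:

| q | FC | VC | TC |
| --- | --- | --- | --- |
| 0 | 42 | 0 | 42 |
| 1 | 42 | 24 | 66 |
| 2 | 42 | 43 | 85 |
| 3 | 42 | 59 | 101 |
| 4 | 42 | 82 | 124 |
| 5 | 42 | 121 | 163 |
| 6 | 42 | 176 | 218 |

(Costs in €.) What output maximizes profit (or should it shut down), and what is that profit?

q = 3; profit = -€35

Compute π = P·q − TC at each output: q=0: -42; q=1: -44; q=2: -41; q=3: -35; q=4: -36; q=5: -53; q=6: -86.
Profit is maximized at q = 3. AVC there is 59/3 = €19.67 ≤ P, so producing beats shutting down (which would give -€42).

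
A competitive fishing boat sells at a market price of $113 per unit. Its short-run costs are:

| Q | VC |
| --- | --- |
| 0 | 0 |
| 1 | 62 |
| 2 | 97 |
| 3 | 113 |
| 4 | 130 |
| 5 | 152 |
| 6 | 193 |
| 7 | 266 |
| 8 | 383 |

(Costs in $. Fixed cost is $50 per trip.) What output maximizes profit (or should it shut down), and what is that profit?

Compute π = P·Q − TC at each output: Q=0: -50; Q=1: 1; Q=2: 79; Q=3: 176; Q=4: 272; Q=5: 363; Q=6: 435; Q=7: 475; Q=8: 471.
Profit is maximized at Q = 7. AVC there is 266/7 = $38 ≤ P, so producing beats shutting down (which would give -$50).

Q = 7; profit = $475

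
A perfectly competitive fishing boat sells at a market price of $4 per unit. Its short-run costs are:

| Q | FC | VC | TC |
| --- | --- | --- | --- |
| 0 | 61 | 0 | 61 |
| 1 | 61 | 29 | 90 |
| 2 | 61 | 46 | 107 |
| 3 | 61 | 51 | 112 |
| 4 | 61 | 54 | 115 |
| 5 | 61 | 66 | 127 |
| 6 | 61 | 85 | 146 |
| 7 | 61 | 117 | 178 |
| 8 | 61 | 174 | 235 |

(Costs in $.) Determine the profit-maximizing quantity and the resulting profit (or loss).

Profit at each row (π = 4Q − TC): Q=0: -61; Q=1: -86; Q=2: -99; Q=3: -100; Q=4: -99; Q=5: -107; Q=6: -122; Q=7: -150; Q=8: -203.
Profit is highest at Q = 0. Equivalently, the lowest AVC in the table is 66/5 ≈ $13.20 at Q = 5, and P = $4 falls below it — price never covers variable cost, so the firm shuts down and loses only its fixed cost.

Q = 0 (shut down); profit = -$61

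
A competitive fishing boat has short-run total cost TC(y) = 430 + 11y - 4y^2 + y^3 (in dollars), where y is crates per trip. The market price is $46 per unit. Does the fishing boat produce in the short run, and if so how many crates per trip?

Produce at y = 5

Strip out fixed cost: VC = 11y - 4y^2 + y^3. Then AVC = 11 - 4y + y^2 and MC = 11 - 8y + 3y^2.
AVC hits its minimum where MC = AVC, at y = 2, giving min AVC = 11 - 4·2 + 2^2 = $7.
Since P = $46 ≥ min AVC = $7, price covers variable cost and the firm should produce.
P = MC gives -35 - 8y + 3y^2 = 0, with roots -7/3 and 5. Take the larger (rising MC): y* = 5.
Check: AVC at y = 5 is $16 ≤ P, so revenue covers variable cost.
Profit = P·y − TC = 46·5 − 510 = -$280, a loss, but smaller than the $430 fixed cost the firm would lose by shutting down.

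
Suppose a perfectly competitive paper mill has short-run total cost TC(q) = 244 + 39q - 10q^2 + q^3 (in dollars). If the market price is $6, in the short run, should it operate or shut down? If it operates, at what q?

Shut down

Strip out fixed cost: VC = 39q - 10q^2 + q^3. Then AVC = 39 - 10q + q^2 and MC = 39 - 20q + 3q^2.
The AVC parabola has its vertex at q = 10/2 = 5, where AVC = 39 - 10·5 + 5^2 = $14.
Since P = $6 < min AVC = $14, price fails to cover variable cost at any output.
Best response: produce nothing and absorb the $244 fixed cost.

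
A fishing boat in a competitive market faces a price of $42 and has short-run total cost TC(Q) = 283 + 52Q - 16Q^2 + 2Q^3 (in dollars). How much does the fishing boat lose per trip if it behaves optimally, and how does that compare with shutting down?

Profit = -$183 at Q = 5

AVC = 52 - 16Q + 2Q^2; min AVC = $20 at Q = 4. Since P = $42 ≥ min AVC, the firm produces.
MC = 52 - 32Q + 6Q^2. Setting P = MC and taking the root on the rising branch gives Q* = 5.
TR = 42·5 = 210. TC = 283 + 110 = 393. Profit = 210 − 393 = -$183.
Shutting down would mean losing the fixed cost of $283, so operating at a loss of $183 is better by $100.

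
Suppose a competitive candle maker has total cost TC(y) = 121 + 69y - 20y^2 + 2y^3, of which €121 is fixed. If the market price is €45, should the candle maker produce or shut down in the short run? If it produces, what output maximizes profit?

Produce at y = 6

Strip out fixed cost: VC = 69y - 20y^2 + 2y^3. Then AVC = 69 - 20y + 2y^2 and MC = 69 - 40y + 6y^2.
The AVC parabola has its vertex at y = 20/4 = 5, where AVC = 69 - 20·5 + 2·5^2 = €19.
P = €45 exceeds min AVC = €19, so the firm stays open.
Set P = MC: 45 = 69 - 40y + 6y^2 → 24 - 40y + 6y^2 = 0. The roots are y = 2/3 and y = 6; the profit-maximizing output is on the rising part of MC, so y* = 6.
Check: AVC at y = 6 is €21 ≤ P, so revenue covers variable cost.
Profit = P·y − TC = 45·6 − 247 = €23.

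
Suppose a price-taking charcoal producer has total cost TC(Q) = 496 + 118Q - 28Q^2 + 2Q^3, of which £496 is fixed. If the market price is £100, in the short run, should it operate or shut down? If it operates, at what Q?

Produce at Q = 9

From TC, MC = TC'(Q) = 118 - 56Q + 6Q^2 and AVC = VC/Q = 118 - 28Q + 2Q^2.
AVC hits its minimum where MC = AVC, at Q = 7, giving min AVC = 118 - 28·7 + 2·7^2 = £20.
Since P = £100 ≥ min AVC = £20, price covers variable cost and the firm should produce.
Solving P = MC: 18 - 56Q + 6Q^2 = 0 ⇒ Q = 1/3 or 9. On the upward-sloping branch, Q* = 9.
Check: AVC at Q = 9 is £28 ≤ P, so revenue covers variable cost.
Profit = P·Q − TC = 100·9 − 748 = £152.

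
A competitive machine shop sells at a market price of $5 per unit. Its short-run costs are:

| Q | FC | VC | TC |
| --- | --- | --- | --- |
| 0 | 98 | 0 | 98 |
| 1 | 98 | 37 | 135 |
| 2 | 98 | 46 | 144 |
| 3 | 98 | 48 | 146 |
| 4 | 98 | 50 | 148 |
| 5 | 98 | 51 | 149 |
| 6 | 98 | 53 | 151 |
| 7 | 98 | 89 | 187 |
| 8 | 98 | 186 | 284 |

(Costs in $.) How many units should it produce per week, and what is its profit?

Tabulate TR − TC: Q=0: -98; Q=1: -130; Q=2: -134; Q=3: -131; Q=4: -128; Q=5: -124; Q=6: -121; Q=7: -152; Q=8: -244.
Profit is highest at Q = 0. Equivalently, the lowest AVC in the table is 53/6 ≈ $8.83 at Q = 6, and P = $5 falls below it — price never covers variable cost, so the firm shuts down and loses only its fixed cost.

Q = 0 (shut down); profit = -$98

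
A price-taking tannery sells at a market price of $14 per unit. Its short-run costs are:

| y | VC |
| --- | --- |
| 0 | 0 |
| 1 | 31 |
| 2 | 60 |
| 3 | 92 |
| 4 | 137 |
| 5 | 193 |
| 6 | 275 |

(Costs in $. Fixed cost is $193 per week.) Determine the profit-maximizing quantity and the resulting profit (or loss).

Profit at each row (π = 14y − TC): y=0: -193; y=1: -210; y=2: -225; y=3: -243; y=4: -274; y=5: -316; y=6: -384.
Profit is highest at y = 0. Equivalently, the lowest AVC in the table is 60/2 ≈ $30 at y = 2, and P = $14 falls below it — price never covers variable cost, so the firm shuts down and loses only its fixed cost.

y = 0 (shut down); profit = -$193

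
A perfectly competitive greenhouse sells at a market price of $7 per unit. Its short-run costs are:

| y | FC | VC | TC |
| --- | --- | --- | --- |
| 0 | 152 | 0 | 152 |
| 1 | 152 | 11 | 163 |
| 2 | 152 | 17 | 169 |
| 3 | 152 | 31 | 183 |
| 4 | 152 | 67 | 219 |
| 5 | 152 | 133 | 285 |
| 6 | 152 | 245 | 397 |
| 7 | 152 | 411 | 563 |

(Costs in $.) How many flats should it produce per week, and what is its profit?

Profit at each row (π = 7y − TC): y=0: -152; y=1: -156; y=2: -155; y=3: -162; y=4: -191; y=5: -250; y=6: -355; y=7: -514.
Profit is highest at y = 0. Equivalently, the lowest AVC in the table is 17/2 ≈ $8.50 at y = 2, and P = $7 falls below it — price never covers variable cost, so the firm shuts down and loses only its fixed cost.

y = 0 (shut down); profit = -$152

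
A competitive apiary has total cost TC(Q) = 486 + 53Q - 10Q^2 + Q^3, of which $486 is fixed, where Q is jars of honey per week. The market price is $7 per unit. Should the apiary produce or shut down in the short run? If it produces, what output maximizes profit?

Variable cost is VC = 53Q - 10Q^2 + Q^3, so AVC = VC/Q = 53 - 10Q + Q^2 and MC = dTC/dQ = 53 - 20Q + 3Q^2.
The AVC parabola has its vertex at Q = 10/2 = 5, where AVC = 53 - 10·5 + 5^2 = $28.
With P < min AVC ($7 < $28), every unit sold adds to the loss.
Best response: produce nothing and absorb the $486 fixed cost.

Shut down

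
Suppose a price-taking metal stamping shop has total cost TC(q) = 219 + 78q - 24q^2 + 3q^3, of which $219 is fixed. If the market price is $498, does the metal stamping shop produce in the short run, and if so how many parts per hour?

Produce at q = 10

Strip out fixed cost: VC = 78q - 24q^2 + 3q^3. Then AVC = 78 - 24q + 3q^2 and MC = 78 - 48q + 9q^2.
AVC is minimized where dAVC/dq = -24 + 6q = 0, at q = 4; min AVC = 78 - 24·4 + 3·4^2 = $30.
Since P = $498 ≥ min AVC = $30, price covers variable cost and the firm should produce.
P = MC gives -420 - 48q + 9q^2 = 0, with roots -14/3 and 10. Take the larger (rising MC): q* = 10.
Check: AVC at q = 10 is $138 ≤ P, so revenue covers variable cost.
Profit = P·q − TC = 498·10 − 1599 = $3381.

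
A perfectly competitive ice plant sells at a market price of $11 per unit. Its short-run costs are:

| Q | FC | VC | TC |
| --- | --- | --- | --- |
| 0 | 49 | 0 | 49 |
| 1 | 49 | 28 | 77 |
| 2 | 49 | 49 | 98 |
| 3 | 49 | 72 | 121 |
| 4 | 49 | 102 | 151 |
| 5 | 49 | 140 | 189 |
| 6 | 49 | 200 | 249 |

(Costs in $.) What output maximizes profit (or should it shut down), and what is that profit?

Q = 0 (shut down); profit = -$49

Profit at each row (π = 11Q − TC): Q=0: -49; Q=1: -66; Q=2: -76; Q=3: -88; Q=4: -107; Q=5: -134; Q=6: -183.
Profit is highest at Q = 0. Equivalently, the lowest AVC in the table is 72/3 ≈ $24 at Q = 3, and P = $11 falls below it — price never covers variable cost, so the firm shuts down and loses only its fixed cost.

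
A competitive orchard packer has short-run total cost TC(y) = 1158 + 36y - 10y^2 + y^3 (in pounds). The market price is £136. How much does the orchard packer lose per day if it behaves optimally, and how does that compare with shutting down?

Profit = -£158 at y = 10

AVC = 36 - 10y + y^2; min AVC = £11 at y = 5. Since P = £136 ≥ min AVC, the firm produces.
With MC = 36 - 20y + 3y^2, P = MC on the upward-sloping part at y* = 10.
TR = 136·10 = 1360. TC = 1158 + 360 = 1518. Profit = 1360 − 1518 = -£158.
That loss of £158 beats the £1158 the firm would lose by shutting down; producing recovers £1000 of fixed cost.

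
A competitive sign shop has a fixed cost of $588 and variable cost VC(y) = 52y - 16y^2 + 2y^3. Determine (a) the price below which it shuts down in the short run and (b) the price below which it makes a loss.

AVC = 52 - 16y + 2y^2; minimized at y = 4, giving min AVC = $20. That is the shutdown price.
ATC = 588/y + 52 - 16y + 2y^2. Setting dATC/dy = −588/y^2 − 16 + 4y = 0 gives y = 7 (since 4·7^3 − 16·7^2 = 588).
min ATC = 588/7 + 52 − 16·7 + 2·7^2 = $122. That is the break-even price.
For $20 ≤ P < $122 the firm produces at a loss; below $20 it shuts down.

Shutdown price = $20; break-even price = $122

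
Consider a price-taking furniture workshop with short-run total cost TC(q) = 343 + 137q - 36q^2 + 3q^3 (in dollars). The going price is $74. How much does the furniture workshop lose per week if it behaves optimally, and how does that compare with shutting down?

Profit = -$49 at q = 7

AVC = 137 - 36q + 3q^2; min AVC = $29 at q = 6. Since P = $74 ≥ min AVC, the firm produces.
With MC = 137 - 72q + 9q^2, P = MC on the upward-sloping part at q* = 7.
TR = 74·7 = 518. TC = 343 + 224 = 567. Profit = 518 − 567 = -$49.
Shutting down would mean losing the fixed cost of $343, so operating at a loss of $49 is better by $294.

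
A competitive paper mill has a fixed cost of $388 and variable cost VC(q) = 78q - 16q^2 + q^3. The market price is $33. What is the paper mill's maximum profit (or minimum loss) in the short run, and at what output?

AVC = 78 - 16q + q^2; min AVC = $14 at q = 8. Since P = $33 ≥ min AVC, the firm produces.
MC = 78 - 32q + 3q^2. Setting P = MC and taking the root on the rising branch gives q* = 9.
TR = 33·9 = 297. TC = 388 + 135 = 523. Profit = 297 − 523 = -$226.
Shutting down would mean losing the fixed cost of $388, so operating at a loss of $226 is better by $162.

Profit = -$226 at q = 9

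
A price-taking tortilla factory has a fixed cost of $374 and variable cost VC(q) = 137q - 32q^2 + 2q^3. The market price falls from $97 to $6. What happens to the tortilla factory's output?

AVC = 137 - 32q + 2q^2, minimized at q = 8 where min AVC = $9. MC = 137 - 64q + 6q^2.
With P = $97 above the shutdown price, P = MC gives q = 10.
At P = $6 < min AVC = $9, price no longer covers variable cost at any output, so the firm shuts down: q = 0.

Output falls from 10 to 0 (the firm shuts down)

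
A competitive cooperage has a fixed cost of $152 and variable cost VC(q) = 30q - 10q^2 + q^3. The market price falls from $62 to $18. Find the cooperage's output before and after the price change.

Output falls from 8 to 6

MC = 30 - 20q + 3q^2; the shutdown threshold is min AVC = $5 (at q = 5).
With P = $62 above the shutdown price, P = MC gives q = 8.
At P = $18 ≥ min AVC, set P = MC: q = 6. The firm stays open but cuts output.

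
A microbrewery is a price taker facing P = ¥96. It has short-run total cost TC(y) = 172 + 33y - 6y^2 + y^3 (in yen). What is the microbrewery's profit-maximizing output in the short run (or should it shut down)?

From TC, MC = TC'(y) = 33 - 12y + 3y^2 and AVC = VC/y = 33 - 6y + y^2.
AVC hits its minimum where MC = AVC, at y = 3, giving min AVC = 33 - 6·3 + 3^2 = ¥24.
Since P = ¥96 ≥ min AVC = ¥24, price covers variable cost and the firm should produce.
Set P = MC: 96 = 33 - 12y + 3y^2 → -63 - 12y + 3y^2 = 0. The roots are y = -3 and y = 7; the profit-maximizing output is on the rising part of MC, so y* = 7.
Check: AVC at y = 7 is ¥40 ≤ P, so revenue covers variable cost.
Profit = P·y − TC = 96·7 − 452 = ¥220.

Produce at y = 7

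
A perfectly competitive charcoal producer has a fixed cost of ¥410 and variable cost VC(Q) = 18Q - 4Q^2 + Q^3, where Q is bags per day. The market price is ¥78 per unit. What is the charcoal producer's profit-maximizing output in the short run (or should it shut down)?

Produce at Q = 6

From TC, MC = TC'(Q) = 18 - 8Q + 3Q^2 and AVC = VC/Q = 18 - 4Q + Q^2.
AVC is minimized where dAVC/dQ = -4 + 2Q = 0, at Q = 2; min AVC = 18 - 4·2 + 2^2 = ¥14.
P = ¥78 exceeds min AVC = ¥14, so the firm stays open.
Solving P = MC: -60 - 8Q + 3Q^2 = 0 ⇒ Q = -10/3 or 6. On the upward-sloping branch, Q* = 6.
Check: AVC at Q = 6 is ¥30 ≤ P, so revenue covers variable cost.
Profit = P·Q − TC = 78·6 − 590 = -¥122, a loss, but smaller than the ¥410 fixed cost the firm would lose by shutting down.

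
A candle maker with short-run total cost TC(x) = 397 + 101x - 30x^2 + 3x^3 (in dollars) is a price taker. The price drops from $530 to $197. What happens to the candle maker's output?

MC = 101 - 60x + 9x^2; the shutdown threshold is min AVC = $26 (at x = 5).
At P = $530 ≥ min AVC, set P = MC on the rising branch: x = 11.
At P = $197 ≥ min AVC, set P = MC: x = 8. The firm stays open but cuts output.

Output falls from 11 to 8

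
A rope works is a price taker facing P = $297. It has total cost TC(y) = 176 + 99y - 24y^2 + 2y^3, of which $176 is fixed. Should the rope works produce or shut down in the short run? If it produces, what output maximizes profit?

Produce at y = 11

Strip out fixed cost: VC = 99y - 24y^2 + 2y^3. Then AVC = 99 - 24y + 2y^2 and MC = 99 - 48y + 6y^2.
AVC hits its minimum where MC = AVC, at y = 6, giving min AVC = 99 - 24·6 + 2·6^2 = $27.
P = $297 exceeds min AVC = $27, so the firm stays open.
Solving P = MC: -198 - 48y + 6y^2 = 0 ⇒ y = -3 or 11. On the upward-sloping branch, y* = 11.
Check: AVC at y = 11 is $77 ≤ P, so revenue covers variable cost.
Profit = P·y − TC = 297·11 − 1023 = $2244.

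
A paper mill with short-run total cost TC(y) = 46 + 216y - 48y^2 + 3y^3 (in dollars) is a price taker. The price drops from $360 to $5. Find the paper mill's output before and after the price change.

Output falls from 12 to 0 (the firm shuts down)

MC = 216 - 96y + 9y^2; the shutdown threshold is min AVC = $24 (at y = 8).
With P = $360 above the shutdown price, P = MC gives y = 12.
At P = $5 < min AVC = $24, price no longer covers variable cost at any output, so the firm shuts down: y = 0.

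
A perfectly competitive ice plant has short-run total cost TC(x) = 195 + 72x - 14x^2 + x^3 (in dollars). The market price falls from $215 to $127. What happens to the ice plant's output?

Output falls from 13 to 11

MC = 72 - 28x + 3x^2; the shutdown threshold is min AVC = $23 (at x = 7).
At P = $215 ≥ min AVC, set P = MC on the rising branch: x = 13.
At P = $127 ≥ min AVC, set P = MC: x = 11. The firm stays open but cuts output.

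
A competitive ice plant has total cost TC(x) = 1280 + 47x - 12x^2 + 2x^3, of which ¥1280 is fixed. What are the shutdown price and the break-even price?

Shutdown price = ¥29; break-even price = ¥239

Shutdown price = min AVC. AVC = 47 - 12x + 2x^2, with vertex at x = 3 and minimum ¥29.
ATC = 1280/x + 47 - 12x + 2x^2. Setting dATC/dx = −1280/x^2 − 12 + 4x = 0 gives x = 8 (since 4·8^3 − 12·8^2 = 1280).
min ATC = 1280/8 + 47 − 12·8 + 2·8^2 = ¥239. That is the break-even price.
Between these two prices the firm operates at a loss; above ¥239 it earns a profit.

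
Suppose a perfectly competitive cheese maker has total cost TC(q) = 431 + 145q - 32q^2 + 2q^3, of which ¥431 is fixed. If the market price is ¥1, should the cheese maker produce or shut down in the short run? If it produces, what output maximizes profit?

From TC, MC = TC'(q) = 145 - 64q + 6q^2 and AVC = VC/q = 145 - 32q + 2q^2.
AVC is minimized where dAVC/dq = -32 + 4q = 0, at q = 8; min AVC = 145 - 32·8 + 2·8^2 = ¥17.
P = ¥1 lies below min AVC = ¥17; no output level covers variable cost.
Shutting down limits the loss to fixed cost, ¥431.

Shut down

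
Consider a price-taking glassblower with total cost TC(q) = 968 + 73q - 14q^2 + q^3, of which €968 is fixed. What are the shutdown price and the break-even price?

Shutdown price = min AVC. AVC = 73 - 14q + q^2, with vertex at q = 7 and minimum €24.
ATC = 968/q + 73 - 14q + q^2. Setting dATC/dq = −968/q^2 − 14 + 2q = 0 gives q = 11 (since 2·11^3 − 14·11^2 = 968).
min ATC = 968/11 + 73 − 14·11 + 11^2 = €128. That is the break-even price.
Between these two prices the firm operates at a loss; above €128 it earns a profit.

Shutdown price = €24; break-even price = €128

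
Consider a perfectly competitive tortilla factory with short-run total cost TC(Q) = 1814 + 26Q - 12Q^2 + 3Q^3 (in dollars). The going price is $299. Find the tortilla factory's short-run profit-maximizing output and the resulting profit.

AVC = 26 - 12Q + 3Q^2; min AVC = $14 at Q = 2. Since P = $299 ≥ min AVC, the firm produces.
MC = 26 - 24Q + 9Q^2. Setting P = MC and taking the root on the rising branch gives Q* = 7.
TR = 299·7 = 2093. TC = 1814 + 623 = 2437. Profit = 2093 − 2437 = -$344.
Shutting down would mean losing the fixed cost of $1814, so operating at a loss of $344 is better by $1470.

Profit = -$344 at Q = 7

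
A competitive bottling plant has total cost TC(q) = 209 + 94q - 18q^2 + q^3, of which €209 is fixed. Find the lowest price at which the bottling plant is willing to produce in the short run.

The shutdown price is the minimum of AVC. VC = 94q - 18q^2 + q^3, so AVC = 94 - 18q + q^2.
At the minimum of AVC, MC = AVC. MC = 94 - 36q + 3q^2; setting MC = AVC gives 2q^2 - 18q = 0, so q = 9. min AVC = 13.
The firm shuts down for any P below €13.

€13 per unit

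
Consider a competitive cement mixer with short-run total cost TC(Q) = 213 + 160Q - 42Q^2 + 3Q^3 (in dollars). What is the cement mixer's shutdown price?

$13 per unit

The firm shuts down when price falls below the minimum of average variable cost. AVC = VC/Q = 160 - 42Q + 3Q^2.
At the minimum of AVC, MC = AVC. MC = 160 - 84Q + 9Q^2; setting MC = AVC gives 6Q^2 - 42Q = 0, so Q = 7. min AVC = 13.
The firm shuts down for any P below $13.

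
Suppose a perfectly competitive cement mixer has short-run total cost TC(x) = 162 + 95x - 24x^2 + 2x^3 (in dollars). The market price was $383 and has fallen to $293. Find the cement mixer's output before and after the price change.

Output falls from 12 to 11

MC = 95 - 48x + 6x^2; the shutdown threshold is min AVC = $23 (at x = 6).
With P = $383 above the shutdown price, P = MC gives x = 12.
At P = $293 ≥ min AVC, set P = MC: x = 11. The firm stays open but cuts output.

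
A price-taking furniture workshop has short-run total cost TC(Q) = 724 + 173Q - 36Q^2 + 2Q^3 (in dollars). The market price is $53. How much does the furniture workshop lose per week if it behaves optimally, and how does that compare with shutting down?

Profit = -$324 at Q = 10

AVC = 173 - 36Q + 2Q^2; min AVC = $11 at Q = 9. Since P = $53 ≥ min AVC, the firm produces.
With MC = 173 - 72Q + 6Q^2, P = MC on the upward-sloping part at Q* = 10.
TR = 53·10 = 530. TC = 724 + 130 = 854. Profit = 530 − 854 = -$324.
That loss of $324 beats the $724 the firm would lose by shutting down; producing recovers $400 of fixed cost.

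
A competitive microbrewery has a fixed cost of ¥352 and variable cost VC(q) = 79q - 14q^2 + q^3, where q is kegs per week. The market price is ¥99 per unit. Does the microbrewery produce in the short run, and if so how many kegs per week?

Variable cost is VC = 79q - 14q^2 + q^3, so AVC = VC/q = 79 - 14q + q^2 and MC = dTC/dq = 79 - 28q + 3q^2.
The AVC parabola has its vertex at q = 14/2 = 7, where AVC = 79 - 14·7 + 7^2 = ¥30.
Since P = ¥99 ≥ min AVC = ¥30, price covers variable cost and the firm should produce.
Set P = MC: 99 = 79 - 28q + 3q^2 → -20 - 28q + 3q^2 = 0. The roots are q = -2/3 and q = 10; the profit-maximizing output is on the rising part of MC, so q* = 10.
Check: AVC at q = 10 is ¥39 ≤ P, so revenue covers variable cost.
Profit = P·q − TC = 99·10 − 742 = ¥248.

Produce at q = 10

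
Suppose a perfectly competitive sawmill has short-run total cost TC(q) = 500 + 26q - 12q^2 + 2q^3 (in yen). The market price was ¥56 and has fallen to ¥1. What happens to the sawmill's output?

Output falls from 5 to 0 (the firm shuts down)

AVC = 26 - 12q + 2q^2, minimized at q = 3 where min AVC = ¥8. MC = 26 - 24q + 6q^2.
At P = ¥56 ≥ min AVC, set P = MC on the rising branch: q = 5.
At P = ¥1 < min AVC = ¥8, price no longer covers variable cost at any output, so the firm shuts down: q = 0.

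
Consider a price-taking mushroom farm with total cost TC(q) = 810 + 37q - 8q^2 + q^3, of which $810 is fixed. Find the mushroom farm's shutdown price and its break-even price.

AVC = 37 - 8q + q^2; minimized at q = 4, giving min AVC = $21. That is the shutdown price.
ATC = 810/q + 37 - 8q + q^2. Setting dATC/dq = −810/q^2 − 8 + 2q = 0 gives q = 9 (since 2·9^3 − 8·9^2 = 810).
min ATC = 810/9 + 37 − 8·9 + 9^2 = $136. That is the break-even price.
Between these two prices the firm operates at a loss; above $136 it earns a profit.

Shutdown price = $21; break-even price = $136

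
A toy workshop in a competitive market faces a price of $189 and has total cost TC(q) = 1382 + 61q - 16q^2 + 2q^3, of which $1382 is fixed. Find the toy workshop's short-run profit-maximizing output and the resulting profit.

Profit = -$358 at q = 8

AVC = 61 - 16q + 2q^2; min AVC = $29 at q = 4. Since P = $189 ≥ min AVC, the firm produces.
MC = 61 - 32q + 6q^2. Setting P = MC and taking the root on the rising branch gives q* = 8.
TR = 189·8 = 1512. TC = 1382 + 488 = 1870. Profit = 1512 − 1870 = -$358.
By producing, the firm covers all variable cost plus $1024 of fixed cost; shutting down would lose the full $1382.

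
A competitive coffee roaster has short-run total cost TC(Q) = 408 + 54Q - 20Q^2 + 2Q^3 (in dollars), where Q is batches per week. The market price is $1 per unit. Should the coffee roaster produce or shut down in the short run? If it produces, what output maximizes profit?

Shut down

Variable cost is VC = 54Q - 20Q^2 + 2Q^3, so AVC = VC/Q = 54 - 20Q + 2Q^2 and MC = dTC/dQ = 54 - 40Q + 6Q^2.
AVC hits its minimum where MC = AVC, at Q = 5, giving min AVC = 54 - 20·5 + 2·5^2 = $4.
P = $1 lies below min AVC = $4; no output level covers variable cost.
Best response: produce nothing and absorb the $408 fixed cost.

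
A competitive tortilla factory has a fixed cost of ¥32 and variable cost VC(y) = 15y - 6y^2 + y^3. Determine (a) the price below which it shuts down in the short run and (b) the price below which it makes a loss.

Shutdown price = min AVC. AVC = 15 - 6y + y^2, with vertex at y = 3 and minimum ¥6.
ATC = 32/y + 15 - 6y + y^2. Setting dATC/dy = −32/y^2 − 6 + 2y = 0 gives y = 4 (since 2·4^3 − 6·4^2 = 32).
min ATC = 32/4 + 15 − 6·4 + 4^2 = ¥15. That is the break-even price.
For ¥6 ≤ P < ¥15 the firm produces at a loss; below ¥6 it shuts down.

Shutdown price = ¥6; break-even price = ¥15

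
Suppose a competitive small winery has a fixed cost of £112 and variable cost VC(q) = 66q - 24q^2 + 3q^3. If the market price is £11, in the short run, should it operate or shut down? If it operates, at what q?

From TC, MC = TC'(q) = 66 - 48q + 9q^2 and AVC = VC/q = 66 - 24q + 3q^2.
AVC hits its minimum where MC = AVC, at q = 4, giving min AVC = 66 - 24·4 + 3·4^2 = £18.
P = £11 lies below min AVC = £18; no output level covers variable cost.
Best response: produce nothing and absorb the £112 fixed cost.

Shut down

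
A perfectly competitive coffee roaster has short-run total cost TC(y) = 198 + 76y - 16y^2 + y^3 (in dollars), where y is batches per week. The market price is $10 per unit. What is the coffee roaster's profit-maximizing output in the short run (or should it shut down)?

Strip out fixed cost: VC = 76y - 16y^2 + y^3. Then AVC = 76 - 16y + y^2 and MC = 76 - 32y + 3y^2.
The AVC parabola has its vertex at y = 16/2 = 8, where AVC = 76 - 16·8 + 8^2 = $12.
With P < min AVC ($10 < $12), every unit sold adds to the loss.
Best response: produce nothing and absorb the $198 fixed cost.

Shut down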